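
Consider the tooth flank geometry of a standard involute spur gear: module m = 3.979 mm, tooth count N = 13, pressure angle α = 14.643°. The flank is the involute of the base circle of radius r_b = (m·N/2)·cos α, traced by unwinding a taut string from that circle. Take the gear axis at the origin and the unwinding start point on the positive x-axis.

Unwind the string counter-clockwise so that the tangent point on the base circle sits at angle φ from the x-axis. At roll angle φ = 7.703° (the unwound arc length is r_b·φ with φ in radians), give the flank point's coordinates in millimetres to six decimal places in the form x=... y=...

x=25.248573 y=0.020233

pitch radius r_p = m·N/2 = 3.979·13/2 = 25.863500
base radius r_b = r_p·cos α = 25.863500·cos 14.643° = 25.023446
roll angle φ = 7.703° = 0.13444271 rad
x = r_b·(cos φ + φ·sin φ) = 25.023446·(0.99097618 + 0.13444271·0.13403807) = 25.248573
y = r_b·(sin φ − φ·cos φ) = 25.023446·(0.13403807 − 0.13444271·0.99097618) = 0.020233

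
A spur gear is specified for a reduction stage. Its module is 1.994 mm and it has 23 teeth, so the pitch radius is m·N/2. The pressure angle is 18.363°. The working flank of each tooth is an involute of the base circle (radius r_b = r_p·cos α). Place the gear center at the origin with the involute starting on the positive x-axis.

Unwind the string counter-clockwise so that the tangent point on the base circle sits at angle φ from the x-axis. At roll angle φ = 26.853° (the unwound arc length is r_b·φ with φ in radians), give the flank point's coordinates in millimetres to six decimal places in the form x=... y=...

pitch radius r_p = m·N/2 = 1.994·23/2 = 22.931000
base radius r_b = r_p·cos α = 22.931000·cos 18.363° = 21.763345
roll angle φ = 26.853° = 0.46867326 rad
x = r_b·(cos φ + φ·sin φ) = 21.763345·(0.89216836 + 0.46867326·0.45170301) = 24.023893
y = r_b·(sin φ − φ·cos φ) = 21.763345·(0.45170301 − 0.46867326·0.89216836) = 0.730542

x=24.023893 y=0.730542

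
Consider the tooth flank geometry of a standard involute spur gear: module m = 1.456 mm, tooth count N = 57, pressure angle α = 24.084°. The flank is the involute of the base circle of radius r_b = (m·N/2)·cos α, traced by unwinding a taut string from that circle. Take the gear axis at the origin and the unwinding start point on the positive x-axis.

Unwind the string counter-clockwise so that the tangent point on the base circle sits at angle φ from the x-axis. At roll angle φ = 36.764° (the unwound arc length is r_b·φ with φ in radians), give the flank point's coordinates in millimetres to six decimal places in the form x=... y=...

pitch radius r_p = m·N/2 = 1.456·57/2 = 41.496000
base radius r_b = r_p·cos α = 41.496000·cos 24.084° = 37.883697
roll angle φ = 36.764° = 0.64165285 rad
x = r_b·(cos φ + φ·sin φ) = 37.883697·(0.80110759 + 0.64165285·0.59852037) = 44.897859
y = r_b·(sin φ − φ·cos φ) = 37.883697·(0.59852037 − 0.64165285·0.80110759) = 3.200695

x=44.897859 y=3.200695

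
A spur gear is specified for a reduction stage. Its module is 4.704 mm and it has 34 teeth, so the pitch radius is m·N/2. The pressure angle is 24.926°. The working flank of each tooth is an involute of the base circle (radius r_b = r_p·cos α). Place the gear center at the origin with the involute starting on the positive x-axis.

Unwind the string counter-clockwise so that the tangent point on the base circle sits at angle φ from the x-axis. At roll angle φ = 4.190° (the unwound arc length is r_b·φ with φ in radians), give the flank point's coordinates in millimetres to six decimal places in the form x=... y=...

x=72.712863 y=0.009449

pitch radius r_p = m·N/2 = 4.704·34/2 = 79.968000
base radius r_b = r_p·cos α = 79.968000·cos 24.926° = 72.519210
roll angle φ = 4.190° = 0.07312930 rad
x = r_b·(cos φ + φ·sin φ) = 72.519210·(0.99732724 + 0.07312930·0.07306413) = 72.712863
y = r_b·(sin φ − φ·cos φ) = 72.519210·(0.07306413 − 0.07312930·0.99732724) = 0.009449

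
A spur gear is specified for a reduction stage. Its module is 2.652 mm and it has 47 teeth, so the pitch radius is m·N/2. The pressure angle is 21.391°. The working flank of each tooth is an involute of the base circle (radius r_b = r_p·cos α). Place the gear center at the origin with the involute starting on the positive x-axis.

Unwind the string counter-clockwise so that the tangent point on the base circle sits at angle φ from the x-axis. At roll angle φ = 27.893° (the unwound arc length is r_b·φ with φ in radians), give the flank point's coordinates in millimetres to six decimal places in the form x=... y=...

pitch radius r_p = m·N/2 = 2.652·47/2 = 62.322000
base radius r_b = r_p·cos α = 62.322000·cos 21.391° = 58.028832
roll angle φ = 27.893° = 0.48682469 rad
x = r_b·(cos φ + φ·sin φ) = 58.028832·(0.88382279 + 0.48682469·0.46782184) = 64.503109
y = r_b·(sin φ − φ·cos φ) = 58.028832·(0.46782184 − 0.48682469·0.88382279) = 2.179278

x=64.503109 y=2.179278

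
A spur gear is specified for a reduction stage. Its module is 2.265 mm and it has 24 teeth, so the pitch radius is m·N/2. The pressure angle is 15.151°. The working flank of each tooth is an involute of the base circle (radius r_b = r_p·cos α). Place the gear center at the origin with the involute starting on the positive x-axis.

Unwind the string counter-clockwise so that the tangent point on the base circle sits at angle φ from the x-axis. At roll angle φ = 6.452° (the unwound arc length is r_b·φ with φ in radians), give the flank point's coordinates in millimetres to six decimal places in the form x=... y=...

pitch radius r_p = m·N/2 = 2.265·24/2 = 27.180000
base radius r_b = r_p·cos α = 27.180000·cos 15.151° = 26.235233
roll angle φ = 6.452° = 0.11260864 rad
x = r_b·(cos φ + φ·sin φ) = 26.235233·(0.99366634 + 0.11260864·0.11237080) = 26.401047
y = r_b·(sin φ − φ·cos φ) = 26.235233·(0.11237080 − 0.11260864·0.99366634) = 0.012472

x=26.401047 y=0.012472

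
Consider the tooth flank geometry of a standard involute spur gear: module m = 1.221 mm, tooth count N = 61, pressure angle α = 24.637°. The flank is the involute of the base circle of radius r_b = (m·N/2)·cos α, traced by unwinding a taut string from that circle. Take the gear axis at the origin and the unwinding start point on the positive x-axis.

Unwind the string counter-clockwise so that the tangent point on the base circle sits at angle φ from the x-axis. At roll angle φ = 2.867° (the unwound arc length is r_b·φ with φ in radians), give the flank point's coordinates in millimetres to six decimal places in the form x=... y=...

pitch radius r_p = m·N/2 = 1.221·61/2 = 37.240500
base radius r_b = r_p·cos α = 37.240500·cos 24.637° = 33.850389
roll angle φ = 2.867° = 0.05003859 rad
x = r_b·(cos φ + φ·sin φ) = 33.850389·(0.99874833 + 0.05003859·0.05001771) = 33.892741
y = r_b·(sin φ − φ·cos φ) = 33.850389·(0.05001771 − 0.05003859·0.99874833) = 0.001413

x=33.892741 y=0.001413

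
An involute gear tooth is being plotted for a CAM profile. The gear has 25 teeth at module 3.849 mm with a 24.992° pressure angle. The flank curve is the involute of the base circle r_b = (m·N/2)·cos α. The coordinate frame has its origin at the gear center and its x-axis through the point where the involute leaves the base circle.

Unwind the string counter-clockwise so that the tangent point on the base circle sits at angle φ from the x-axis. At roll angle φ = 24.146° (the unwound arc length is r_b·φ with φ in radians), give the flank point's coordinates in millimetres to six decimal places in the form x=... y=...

pitch radius r_p = m·N/2 = 3.849·25/2 = 48.112500
base radius r_b = r_p·cos α = 48.112500·cos 24.992° = 43.607572
roll angle φ = 24.146° = 0.42142720 rad
x = r_b·(cos φ + φ·sin φ) = 43.607572·(0.91250605 + 0.42142720·0.40906320) = 47.309698
y = r_b·(sin φ − φ·cos φ) = 43.607572·(0.40906320 − 0.42142720·0.91250605) = 1.068749

x=47.309698 y=1.068749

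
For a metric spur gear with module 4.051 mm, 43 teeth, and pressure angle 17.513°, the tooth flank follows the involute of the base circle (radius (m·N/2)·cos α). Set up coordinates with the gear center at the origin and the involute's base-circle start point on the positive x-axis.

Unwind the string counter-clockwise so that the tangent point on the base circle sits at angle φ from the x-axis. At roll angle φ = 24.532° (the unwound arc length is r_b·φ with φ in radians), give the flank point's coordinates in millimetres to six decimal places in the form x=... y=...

pitch radius r_p = m·N/2 = 4.051·43/2 = 87.096500
base radius r_b = r_p·cos α = 87.096500·cos 17.513° = 83.059464
roll angle φ = 24.532° = 0.42816417 rad
x = r_b·(cos φ + φ·sin φ) = 83.059464·(0.90972952 + 0.42816417·0.41520140) = 90.327489
y = r_b·(sin φ − φ·cos φ) = 83.059464·(0.41520140 − 0.42816417·0.90972952) = 2.133616

x=90.327489 y=2.133616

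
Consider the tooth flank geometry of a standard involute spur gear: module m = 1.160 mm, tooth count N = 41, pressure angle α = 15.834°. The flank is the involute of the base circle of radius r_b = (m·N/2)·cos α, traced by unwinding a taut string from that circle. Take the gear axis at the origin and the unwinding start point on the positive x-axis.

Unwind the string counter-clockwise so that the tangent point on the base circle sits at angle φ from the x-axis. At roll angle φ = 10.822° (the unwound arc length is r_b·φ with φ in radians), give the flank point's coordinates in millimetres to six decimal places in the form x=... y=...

x=23.282152 y=0.051203

pitch radius r_p = m·N/2 = 1.160·41/2 = 23.780000
base radius r_b = r_p·cos α = 23.780000·cos 15.834° = 22.877698
roll angle φ = 10.822° = 0.18887953 rad
x = r_b·(cos φ + φ·sin φ) = 22.877698·(0.98221523 + 0.18887953·0.18775847) = 23.282152
y = r_b·(sin φ − φ·cos φ) = 22.877698·(0.18775847 − 0.18887953·0.98221523) = 0.051203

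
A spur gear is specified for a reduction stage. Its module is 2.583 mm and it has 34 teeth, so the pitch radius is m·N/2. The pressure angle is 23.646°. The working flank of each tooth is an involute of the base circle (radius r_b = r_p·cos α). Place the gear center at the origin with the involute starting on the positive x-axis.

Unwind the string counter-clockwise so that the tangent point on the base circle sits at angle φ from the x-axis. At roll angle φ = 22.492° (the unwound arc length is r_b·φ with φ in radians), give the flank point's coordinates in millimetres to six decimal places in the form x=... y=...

pitch radius r_p = m·N/2 = 2.583·34/2 = 43.911000
base radius r_b = r_p·cos α = 43.911000·cos 23.646° = 40.224277
roll angle φ = 22.492° = 0.39255946 rad
x = r_b·(cos φ + φ·sin φ) = 40.224277·(0.92393296 + 0.39255946·0.38255443) = 43.205230
y = r_b·(sin φ − φ·cos φ) = 40.224277·(0.38255443 − 0.39255946·0.92393296) = 0.798686

x=43.205230 y=0.798686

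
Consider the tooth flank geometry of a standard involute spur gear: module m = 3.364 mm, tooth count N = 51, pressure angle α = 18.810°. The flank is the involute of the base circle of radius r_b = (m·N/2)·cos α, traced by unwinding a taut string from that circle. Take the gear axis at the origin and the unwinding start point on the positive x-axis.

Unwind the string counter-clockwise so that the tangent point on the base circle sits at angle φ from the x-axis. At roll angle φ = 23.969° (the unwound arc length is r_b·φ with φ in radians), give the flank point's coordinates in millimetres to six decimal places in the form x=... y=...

x=87.998106 y=1.947155

pitch radius r_p = m·N/2 = 3.364·51/2 = 85.782000
base radius r_b = r_p·cos α = 85.782000·cos 18.810° = 81.200641
roll angle φ = 23.969° = 0.41833797 rad
x = r_b·(cos φ + φ·sin φ) = 81.200641·(0.91376539 + 0.41833797·0.40624231) = 87.998106
y = r_b·(sin φ − φ·cos φ) = 81.200641·(0.40624231 − 0.41833797·0.91376539) = 1.947155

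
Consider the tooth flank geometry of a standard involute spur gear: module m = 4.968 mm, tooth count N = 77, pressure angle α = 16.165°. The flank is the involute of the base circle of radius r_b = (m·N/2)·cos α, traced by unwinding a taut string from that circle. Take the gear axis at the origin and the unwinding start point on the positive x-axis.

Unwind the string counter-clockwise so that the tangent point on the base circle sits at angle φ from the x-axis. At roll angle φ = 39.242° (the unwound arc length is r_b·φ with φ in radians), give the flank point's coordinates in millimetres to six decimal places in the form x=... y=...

x=221.870597 y=18.766221

pitch radius r_p = m·N/2 = 4.968·77/2 = 191.268000
base radius r_b = r_p·cos α = 191.268000·cos 16.165° = 183.706015
roll angle φ = 39.242° = 0.68490211 rad
x = r_b·(cos φ + φ·sin φ) = 183.706015·(0.77448098 + 0.68490211·0.63259720) = 221.870597
y = r_b·(sin φ − φ·cos φ) = 183.706015·(0.63259720 − 0.68490211·0.77448098) = 18.766221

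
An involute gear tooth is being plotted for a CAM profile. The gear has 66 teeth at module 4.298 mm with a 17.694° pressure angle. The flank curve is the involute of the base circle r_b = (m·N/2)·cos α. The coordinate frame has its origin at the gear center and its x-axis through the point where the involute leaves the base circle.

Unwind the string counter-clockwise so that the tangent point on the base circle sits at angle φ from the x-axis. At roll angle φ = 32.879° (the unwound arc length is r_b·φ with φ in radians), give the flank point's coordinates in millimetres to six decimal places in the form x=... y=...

pitch radius r_p = m·N/2 = 4.298·66/2 = 141.834000
base radius r_b = r_p·cos α = 141.834000·cos 17.694° = 135.124304
roll angle φ = 32.879° = 0.57384680 rad
x = r_b·(cos φ + φ·sin φ) = 135.124304·(0.83981889 + 0.57384680·0.54286668) = 155.574178
y = r_b·(sin φ − φ·cos φ) = 135.124304·(0.54286668 − 0.57384680·0.83981889) = 8.234379

x=155.574178 y=8.234379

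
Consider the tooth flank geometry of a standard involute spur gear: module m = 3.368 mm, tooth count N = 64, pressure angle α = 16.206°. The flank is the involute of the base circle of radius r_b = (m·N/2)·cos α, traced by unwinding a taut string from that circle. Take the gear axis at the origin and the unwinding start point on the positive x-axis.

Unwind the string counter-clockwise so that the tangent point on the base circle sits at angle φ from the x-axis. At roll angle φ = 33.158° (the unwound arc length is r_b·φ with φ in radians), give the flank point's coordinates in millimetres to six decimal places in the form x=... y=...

x=119.399804 y=6.465072

pitch radius r_p = m·N/2 = 3.368·64/2 = 107.776000
base radius r_b = r_p·cos α = 107.776000·cos 16.206° = 103.493463
roll angle φ = 33.158° = 0.57871627 rad
x = r_b·(cos φ + φ·sin φ) = 103.493463·(0.83716547 + 0.57871627·0.54694970) = 119.399804
y = r_b·(sin φ − φ·cos φ) = 103.493463·(0.54694970 − 0.57871627·0.83716547) = 6.465072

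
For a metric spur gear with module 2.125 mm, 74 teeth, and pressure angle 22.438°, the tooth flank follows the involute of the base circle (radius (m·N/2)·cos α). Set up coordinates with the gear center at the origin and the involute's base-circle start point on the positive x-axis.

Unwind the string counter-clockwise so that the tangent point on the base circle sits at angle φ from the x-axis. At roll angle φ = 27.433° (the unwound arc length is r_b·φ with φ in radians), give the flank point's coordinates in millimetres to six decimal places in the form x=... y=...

pitch radius r_p = m·N/2 = 2.125·74/2 = 78.625000
base radius r_b = r_p·cos α = 78.625000·cos 22.438° = 72.672545
roll angle φ = 27.433° = 0.47879617 rad
x = r_b·(cos φ + φ·sin φ) = 72.672545·(0.88755018 + 0.47879617·0.46071105) = 80.531126
y = r_b·(sin φ − φ·cos φ) = 72.672545·(0.46071105 − 0.47879617·0.88755018) = 2.598438

x=80.531126 y=2.598438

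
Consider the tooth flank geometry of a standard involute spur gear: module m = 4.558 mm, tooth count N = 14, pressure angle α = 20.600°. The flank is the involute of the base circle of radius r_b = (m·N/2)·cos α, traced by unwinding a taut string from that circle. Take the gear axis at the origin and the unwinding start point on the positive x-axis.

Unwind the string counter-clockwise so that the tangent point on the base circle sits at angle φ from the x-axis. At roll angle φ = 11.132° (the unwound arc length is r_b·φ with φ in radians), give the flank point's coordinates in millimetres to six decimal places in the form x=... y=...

x=30.424306 y=0.072739

pitch radius r_p = m·N/2 = 4.558·14/2 = 31.906000
base radius r_b = r_p·cos α = 31.906000·cos 20.600° = 29.865916
roll angle φ = 11.132° = 0.19429005 rad
x = r_b·(cos φ + φ·sin φ) = 29.865916·(0.98118499 + 0.19429005·0.19306999) = 30.424306
y = r_b·(sin φ − φ·cos φ) = 29.865916·(0.19306999 − 0.19429005·0.98118499) = 0.072739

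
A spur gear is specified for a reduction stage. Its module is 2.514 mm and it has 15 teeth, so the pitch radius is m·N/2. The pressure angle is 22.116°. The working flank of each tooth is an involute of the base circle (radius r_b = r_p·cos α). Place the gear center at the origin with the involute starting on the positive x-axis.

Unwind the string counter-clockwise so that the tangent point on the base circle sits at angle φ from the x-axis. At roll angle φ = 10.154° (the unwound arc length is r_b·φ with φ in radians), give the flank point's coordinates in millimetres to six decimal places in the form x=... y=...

x=17.739872 y=0.032307

pitch radius r_p = m·N/2 = 2.514·15/2 = 18.855000
base radius r_b = r_p·cos α = 18.855000·cos 22.116° = 17.467716
roll angle φ = 10.154° = 0.17722073 rad
x = r_b·(cos φ + φ·sin φ) = 17.467716·(0.98433746 + 0.17722073·0.17629452) = 17.739872
y = r_b·(sin φ − φ·cos φ) = 17.467716·(0.17629452 − 0.17722073·0.98433746) = 0.032307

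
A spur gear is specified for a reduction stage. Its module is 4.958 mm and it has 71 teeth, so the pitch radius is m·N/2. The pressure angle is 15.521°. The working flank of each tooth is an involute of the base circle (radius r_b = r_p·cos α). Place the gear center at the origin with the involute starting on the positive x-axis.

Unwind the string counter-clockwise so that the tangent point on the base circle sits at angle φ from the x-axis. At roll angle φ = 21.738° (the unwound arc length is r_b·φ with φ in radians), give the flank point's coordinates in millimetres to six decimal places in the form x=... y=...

pitch radius r_p = m·N/2 = 4.958·71/2 = 176.009000
base radius r_b = r_p·cos α = 176.009000·cos 15.521° = 169.590381
roll angle φ = 21.738° = 0.37939967 rad
x = r_b·(cos φ + φ·sin φ) = 169.590381·(0.92888714 + 0.37939967·0.37036290) = 181.360413
y = r_b·(sin φ − φ·cos φ) = 169.590381·(0.37036290 − 0.37939967·0.92888714) = 3.043032

x=181.360413 y=3.043032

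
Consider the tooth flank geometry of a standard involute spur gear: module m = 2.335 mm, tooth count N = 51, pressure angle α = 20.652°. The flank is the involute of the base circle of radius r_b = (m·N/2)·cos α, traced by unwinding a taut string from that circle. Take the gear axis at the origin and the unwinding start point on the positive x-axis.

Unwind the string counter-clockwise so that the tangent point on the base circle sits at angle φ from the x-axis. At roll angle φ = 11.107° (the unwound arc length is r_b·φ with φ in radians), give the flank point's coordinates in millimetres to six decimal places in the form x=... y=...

pitch radius r_p = m·N/2 = 2.335·51/2 = 59.542500
base radius r_b = r_p·cos α = 59.542500·cos 20.652° = 55.716289
roll angle φ = 11.107° = 0.19385372 rad
x = r_b·(cos φ + φ·sin φ) = 55.716289·(0.98126914 + 0.19385372·0.19264185) = 56.753363
y = r_b·(sin φ − φ·cos φ) = 55.716289·(0.19264185 − 0.19385372·0.98126914) = 0.134788

x=56.753363 y=0.134788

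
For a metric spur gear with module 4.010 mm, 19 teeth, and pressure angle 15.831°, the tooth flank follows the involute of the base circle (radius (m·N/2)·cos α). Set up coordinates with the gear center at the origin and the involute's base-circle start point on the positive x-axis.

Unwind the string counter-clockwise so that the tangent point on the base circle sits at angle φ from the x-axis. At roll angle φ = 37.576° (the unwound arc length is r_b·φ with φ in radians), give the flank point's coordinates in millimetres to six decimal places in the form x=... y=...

x=43.704332 y=3.300060

pitch radius r_p = m·N/2 = 4.010·19/2 = 38.095000
base radius r_b = r_p·cos α = 38.095000·cos 15.831° = 36.650077
roll angle φ = 37.576° = 0.65582492 rad
x = r_b·(cos φ + φ·sin φ) = 36.650077·(0.79254515 + 0.65582492·0.60981324) = 43.704332
y = r_b·(sin φ − φ·cos φ) = 36.650077·(0.60981324 − 0.65582492·0.79254515) = 3.300060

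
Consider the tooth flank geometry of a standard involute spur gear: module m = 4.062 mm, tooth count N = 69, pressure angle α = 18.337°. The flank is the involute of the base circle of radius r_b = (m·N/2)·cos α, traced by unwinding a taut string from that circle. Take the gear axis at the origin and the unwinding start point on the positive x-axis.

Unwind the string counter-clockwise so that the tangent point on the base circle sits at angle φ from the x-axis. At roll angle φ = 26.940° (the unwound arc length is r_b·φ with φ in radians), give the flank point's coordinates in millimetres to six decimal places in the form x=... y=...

x=146.924697 y=4.508154

pitch radius r_p = m·N/2 = 4.062·69/2 = 140.139000
base radius r_b = r_p·cos α = 140.139000·cos 18.337° = 133.023094
roll angle φ = 26.940° = 0.47019170 rad
x = r_b·(cos φ + φ·sin φ) = 133.023094·(0.89148145 + 0.47019170·0.45305719) = 146.924697
y = r_b·(sin φ − φ·cos φ) = 133.023094·(0.45305719 − 0.47019170·0.89148145) = 4.508154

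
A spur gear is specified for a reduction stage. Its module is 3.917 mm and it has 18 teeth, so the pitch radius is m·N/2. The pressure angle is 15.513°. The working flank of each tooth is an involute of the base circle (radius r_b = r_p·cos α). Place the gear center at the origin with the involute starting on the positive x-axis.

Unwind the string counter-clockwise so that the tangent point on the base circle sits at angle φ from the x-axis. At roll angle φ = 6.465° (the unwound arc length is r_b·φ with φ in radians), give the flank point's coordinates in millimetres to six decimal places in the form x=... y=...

pitch radius r_p = m·N/2 = 3.917·18/2 = 35.253000
base radius r_b = r_p·cos α = 35.253000·cos 15.513° = 33.968726
roll angle φ = 6.465° = 0.11283554 rad
x = r_b·(cos φ + φ·sin φ) = 33.968726·(0.99364082 + 0.11283554·0.11259625) = 34.184281
y = r_b·(sin φ − φ·cos φ) = 33.968726·(0.11259625 − 0.11283554·0.99364082) = 0.016246

x=34.184281 y=0.016246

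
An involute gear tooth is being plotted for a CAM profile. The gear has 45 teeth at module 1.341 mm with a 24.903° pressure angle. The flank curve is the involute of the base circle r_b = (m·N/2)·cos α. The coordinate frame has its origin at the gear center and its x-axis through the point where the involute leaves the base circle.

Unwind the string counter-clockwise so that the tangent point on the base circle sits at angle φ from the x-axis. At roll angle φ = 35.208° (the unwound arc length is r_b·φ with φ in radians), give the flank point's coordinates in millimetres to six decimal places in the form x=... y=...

x=32.056465 y=2.037865

pitch radius r_p = m·N/2 = 1.341·45/2 = 30.172500
base radius r_b = r_p·cos α = 30.172500·cos 24.903° = 27.367120
roll angle φ = 35.208° = 0.61449552 rad
x = r_b·(cos φ + φ·sin φ) = 27.367120·(0.81706441 + 0.61449552·0.57654641) = 32.056465
y = r_b·(sin φ − φ·cos φ) = 27.367120·(0.57654641 − 0.61449552·0.81706441) = 2.037865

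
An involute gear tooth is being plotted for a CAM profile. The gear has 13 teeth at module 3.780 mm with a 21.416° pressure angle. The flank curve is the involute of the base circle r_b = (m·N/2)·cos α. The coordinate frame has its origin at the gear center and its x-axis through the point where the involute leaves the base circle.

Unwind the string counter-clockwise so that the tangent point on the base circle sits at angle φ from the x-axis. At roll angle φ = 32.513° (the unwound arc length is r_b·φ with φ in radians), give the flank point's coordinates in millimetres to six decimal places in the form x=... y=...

x=26.265077 y=1.348856

pitch radius r_p = m·N/2 = 3.780·13/2 = 24.570000
base radius r_b = r_p·cos α = 24.570000·cos 21.416° = 22.873537
roll angle φ = 32.513° = 0.56745890 rad
x = r_b·(cos φ + φ·sin φ) = 22.873537·(0.84326951 + 0.56745890·0.53749095) = 26.265077
y = r_b·(sin φ − φ·cos φ) = 22.873537·(0.53749095 − 0.56745890·0.84326951) = 1.348856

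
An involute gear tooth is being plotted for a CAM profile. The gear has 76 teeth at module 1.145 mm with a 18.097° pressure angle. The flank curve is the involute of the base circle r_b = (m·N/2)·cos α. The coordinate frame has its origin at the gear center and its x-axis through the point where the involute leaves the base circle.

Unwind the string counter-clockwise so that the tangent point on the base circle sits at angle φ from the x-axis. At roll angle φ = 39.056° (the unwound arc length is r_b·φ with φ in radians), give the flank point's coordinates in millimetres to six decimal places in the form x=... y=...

pitch radius r_p = m·N/2 = 1.145·76/2 = 43.510000
base radius r_b = r_p·cos α = 43.510000·cos 18.097° = 41.357647
roll angle φ = 39.056° = 0.68165579 rad
x = r_b·(cos φ + φ·sin φ) = 41.357647·(0.77653050 + 0.68165579·0.63007966) = 49.878479
y = r_b·(sin φ − φ·cos φ) = 41.357647·(0.63007966 − 0.68165579·0.77653050) = 4.166913

x=49.878479 y=4.166913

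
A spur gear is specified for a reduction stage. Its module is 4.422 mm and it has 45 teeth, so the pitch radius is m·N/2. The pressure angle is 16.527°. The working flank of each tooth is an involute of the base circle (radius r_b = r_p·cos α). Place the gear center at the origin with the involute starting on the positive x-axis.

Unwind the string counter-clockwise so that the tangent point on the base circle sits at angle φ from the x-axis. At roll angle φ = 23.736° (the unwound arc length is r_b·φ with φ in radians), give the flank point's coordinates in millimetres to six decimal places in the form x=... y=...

pitch radius r_p = m·N/2 = 4.422·45/2 = 99.495000
base radius r_b = r_p·cos α = 99.495000·cos 16.527° = 95.384443
roll angle φ = 23.736° = 0.41427135 rad
x = r_b·(cos φ + φ·sin φ) = 95.384443·(0.91540986 + 0.41427135·0.40252303) = 103.221574
y = r_b·(sin φ − φ·cos φ) = 95.384443·(0.40252303 − 0.41427135·0.91540986) = 2.221975

x=103.221574 y=2.221975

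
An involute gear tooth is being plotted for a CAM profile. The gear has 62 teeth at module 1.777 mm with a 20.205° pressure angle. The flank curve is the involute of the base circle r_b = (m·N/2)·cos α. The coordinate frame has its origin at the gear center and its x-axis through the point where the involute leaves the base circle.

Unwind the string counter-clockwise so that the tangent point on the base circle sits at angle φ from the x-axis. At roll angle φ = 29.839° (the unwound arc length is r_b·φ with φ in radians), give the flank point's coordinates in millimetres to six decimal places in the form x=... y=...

pitch radius r_p = m·N/2 = 1.777·62/2 = 55.087000
base radius r_b = r_p·cos α = 55.087000·cos 20.205° = 51.697105
roll angle φ = 29.839° = 0.52078880 rad
x = r_b·(cos φ + φ·sin φ) = 51.697105·(0.86742697 + 0.52078880·0.49756452) = 58.239529
y = r_b·(sin φ − φ·cos φ) = 51.697105·(0.49756452 − 0.52078880·0.86742697) = 2.368672

x=58.239529 y=2.368672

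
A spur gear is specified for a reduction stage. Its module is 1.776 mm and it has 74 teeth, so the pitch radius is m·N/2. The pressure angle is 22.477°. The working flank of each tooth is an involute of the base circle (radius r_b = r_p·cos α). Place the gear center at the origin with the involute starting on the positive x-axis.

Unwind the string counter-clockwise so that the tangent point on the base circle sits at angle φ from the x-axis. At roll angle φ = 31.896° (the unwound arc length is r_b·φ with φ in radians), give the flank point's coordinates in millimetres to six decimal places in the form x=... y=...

pitch radius r_p = m·N/2 = 1.776·74/2 = 65.712000
base radius r_b = r_p·cos α = 65.712000·cos 22.477° = 60.720062
roll angle φ = 31.896° = 0.55669022 rad
x = r_b·(cos φ + φ·sin φ) = 60.720062·(0.84900858 + 0.55669022·0.52837906) = 69.412262
y = r_b·(sin φ − φ·cos φ) = 60.720062·(0.52837906 − 0.55669022·0.84900858) = 3.384797

x=69.412262 y=3.384797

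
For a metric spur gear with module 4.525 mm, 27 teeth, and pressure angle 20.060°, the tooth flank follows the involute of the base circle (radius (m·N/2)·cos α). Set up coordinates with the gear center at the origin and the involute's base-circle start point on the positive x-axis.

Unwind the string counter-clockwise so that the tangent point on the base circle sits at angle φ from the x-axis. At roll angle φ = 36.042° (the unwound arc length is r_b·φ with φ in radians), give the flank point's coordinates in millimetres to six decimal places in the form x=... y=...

x=67.635997 y=4.575371

pitch radius r_p = m·N/2 = 4.525·27/2 = 61.087500
base radius r_b = r_p·cos α = 61.087500·cos 20.060° = 57.381562
roll angle φ = 36.042° = 0.62905157 rad
x = r_b·(cos φ + φ·sin φ) = 57.381562·(0.80858591 + 0.62905157·0.58837813) = 67.635997
y = r_b·(sin φ − φ·cos φ) = 57.381562·(0.58837813 − 0.62905157·0.80858591) = 4.575371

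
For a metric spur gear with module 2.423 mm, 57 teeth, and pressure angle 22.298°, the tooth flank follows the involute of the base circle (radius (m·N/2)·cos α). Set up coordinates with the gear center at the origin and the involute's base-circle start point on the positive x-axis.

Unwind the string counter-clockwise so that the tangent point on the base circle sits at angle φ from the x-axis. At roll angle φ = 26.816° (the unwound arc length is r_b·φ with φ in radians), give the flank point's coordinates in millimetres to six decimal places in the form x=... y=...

pitch radius r_p = m·N/2 = 2.423·57/2 = 69.055500
base radius r_b = r_p·cos α = 69.055500·cos 22.298° = 63.891734
roll angle φ = 26.816° = 0.46802749 rad
x = r_b·(cos φ + φ·sin φ) = 63.891734·(0.89245987 + 0.46802749·0.45112678) = 70.510893
y = r_b·(sin φ − φ·cos φ) = 63.891734·(0.45112678 − 0.46802749·0.89245987) = 2.135966

x=70.510893 y=2.135966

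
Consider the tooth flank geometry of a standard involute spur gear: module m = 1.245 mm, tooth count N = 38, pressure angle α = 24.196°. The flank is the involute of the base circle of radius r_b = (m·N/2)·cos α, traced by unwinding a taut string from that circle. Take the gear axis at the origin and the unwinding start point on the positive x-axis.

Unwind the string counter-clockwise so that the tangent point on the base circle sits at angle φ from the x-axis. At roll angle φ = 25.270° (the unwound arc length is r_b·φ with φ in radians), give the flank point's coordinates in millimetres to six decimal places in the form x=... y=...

pitch radius r_p = m·N/2 = 1.245·38/2 = 23.655000
base radius r_b = r_p·cos α = 23.655000·cos 24.196° = 21.576878
roll angle φ = 25.270° = 0.44104470 rad
x = r_b·(cos φ + φ·sin φ) = 21.576878·(0.90430619 + 0.44104470·0.42688443) = 23.574494
y = r_b·(sin φ − φ·cos φ) = 21.576878·(0.42688443 − 0.44104470·0.90430619) = 0.605123

x=23.574494 y=0.605123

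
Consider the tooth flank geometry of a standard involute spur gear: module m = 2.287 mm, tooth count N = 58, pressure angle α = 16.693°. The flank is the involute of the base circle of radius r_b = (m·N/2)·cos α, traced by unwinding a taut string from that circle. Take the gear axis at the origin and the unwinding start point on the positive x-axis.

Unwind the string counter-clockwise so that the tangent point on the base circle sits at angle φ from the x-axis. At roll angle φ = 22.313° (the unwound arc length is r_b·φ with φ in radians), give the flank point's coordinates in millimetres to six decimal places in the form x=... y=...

pitch radius r_p = m·N/2 = 2.287·58/2 = 66.323000
base radius r_b = r_p·cos α = 66.323000·cos 16.693° = 63.527989
roll angle φ = 22.313° = 0.38943532 rad
x = r_b·(cos φ + φ·sin φ) = 63.527989·(0.92512360 + 0.38943532·0.37966607) = 68.164197
y = r_b·(sin φ − φ·cos φ) = 63.527989·(0.37966607 − 0.38943532·0.92512360) = 1.231825

x=68.164197 y=1.231825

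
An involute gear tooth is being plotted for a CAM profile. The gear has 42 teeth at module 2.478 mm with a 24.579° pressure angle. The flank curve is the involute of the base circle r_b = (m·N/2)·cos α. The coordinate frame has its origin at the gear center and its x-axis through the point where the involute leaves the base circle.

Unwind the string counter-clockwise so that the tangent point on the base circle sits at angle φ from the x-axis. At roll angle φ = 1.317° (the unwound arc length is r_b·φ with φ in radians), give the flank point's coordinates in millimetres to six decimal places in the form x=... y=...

pitch radius r_p = m·N/2 = 2.478·42/2 = 52.038000
base radius r_b = r_p·cos α = 52.038000·cos 24.579° = 47.322765
roll angle φ = 1.317° = 0.02298599 rad
x = r_b·(cos φ + φ·sin φ) = 47.322765·(0.99973583 + 0.02298599·0.02298396) = 47.335265
y = r_b·(sin φ − φ·cos φ) = 47.322765·(0.02298396 − 0.02298599·0.99973583) = 0.000192

x=47.335265 y=0.000192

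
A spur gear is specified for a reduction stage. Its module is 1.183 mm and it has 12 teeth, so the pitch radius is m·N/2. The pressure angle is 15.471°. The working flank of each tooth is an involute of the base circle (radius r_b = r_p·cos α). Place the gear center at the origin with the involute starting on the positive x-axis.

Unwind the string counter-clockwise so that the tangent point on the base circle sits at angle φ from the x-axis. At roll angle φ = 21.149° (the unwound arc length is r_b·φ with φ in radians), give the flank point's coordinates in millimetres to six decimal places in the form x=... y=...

pitch radius r_p = m·N/2 = 1.183·12/2 = 7.098000
base radius r_b = r_p·cos α = 7.098000·cos 15.471° = 6.840808
roll angle φ = 21.149° = 0.36911968 rad
x = r_b·(cos φ + φ·sin φ) = 6.840808·(0.93264532 + 0.36911968·0.36079455) = 7.291082
y = r_b·(sin φ − φ·cos φ) = 6.840808·(0.36079455 − 0.36911968·0.93264532) = 0.113125

x=7.291082 y=0.113125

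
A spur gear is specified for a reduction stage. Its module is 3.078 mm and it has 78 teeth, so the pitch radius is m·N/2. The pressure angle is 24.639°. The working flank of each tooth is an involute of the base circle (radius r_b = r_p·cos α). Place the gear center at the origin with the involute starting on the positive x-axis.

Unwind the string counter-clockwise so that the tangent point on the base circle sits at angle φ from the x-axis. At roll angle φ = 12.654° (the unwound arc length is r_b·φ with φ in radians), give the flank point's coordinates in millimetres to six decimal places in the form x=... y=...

pitch radius r_p = m·N/2 = 3.078·78/2 = 120.042000
base radius r_b = r_p·cos α = 120.042000·cos 24.639° = 109.112481
roll angle φ = 12.654° = 0.22085396 rad
x = r_b·(cos φ + φ·sin φ) = 109.112481·(0.97571073 + 0.22085396·0.21906292) = 111.741181
y = r_b·(sin φ − φ·cos φ) = 109.112481·(0.21906292 − 0.22085396·0.97571073) = 0.389896

x=111.741181 y=0.389896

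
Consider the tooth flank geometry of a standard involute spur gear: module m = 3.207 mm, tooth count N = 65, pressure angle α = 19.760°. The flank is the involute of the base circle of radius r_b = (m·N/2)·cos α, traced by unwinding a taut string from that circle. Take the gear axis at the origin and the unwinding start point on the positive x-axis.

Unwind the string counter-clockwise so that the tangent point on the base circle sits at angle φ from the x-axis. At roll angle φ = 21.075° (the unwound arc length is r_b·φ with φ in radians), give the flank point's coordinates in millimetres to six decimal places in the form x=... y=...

x=104.503194 y=1.605285

pitch radius r_p = m·N/2 = 3.207·65/2 = 104.227500
base radius r_b = r_p·cos α = 104.227500·cos 19.760° = 98.090275
roll angle φ = 21.075° = 0.36782814 rad
x = r_b·(cos φ + φ·sin φ) = 98.090275·(0.93311052 + 0.36782814·0.35958970) = 104.503194
y = r_b·(sin φ − φ·cos φ) = 98.090275·(0.35958970 − 0.36782814·0.93311052) = 1.605285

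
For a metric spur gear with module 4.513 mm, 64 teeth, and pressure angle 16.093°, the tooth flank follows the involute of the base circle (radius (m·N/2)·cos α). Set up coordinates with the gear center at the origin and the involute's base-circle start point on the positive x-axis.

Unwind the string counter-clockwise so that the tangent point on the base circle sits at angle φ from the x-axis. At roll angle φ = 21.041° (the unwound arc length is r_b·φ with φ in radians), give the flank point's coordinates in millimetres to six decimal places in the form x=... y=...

pitch radius r_p = m·N/2 = 4.513·64/2 = 144.416000
base radius r_b = r_p·cos α = 144.416000·cos 16.093° = 138.756774
roll angle φ = 21.041° = 0.36723473 rad
x = r_b·(cos φ + φ·sin φ) = 138.756774·(0.93332374 + 0.36723473·0.35903591) = 147.800136
y = r_b·(sin φ − φ·cos φ) = 138.756774·(0.35903591 − 0.36723473·0.93332374) = 2.259935

x=147.800136 y=2.259935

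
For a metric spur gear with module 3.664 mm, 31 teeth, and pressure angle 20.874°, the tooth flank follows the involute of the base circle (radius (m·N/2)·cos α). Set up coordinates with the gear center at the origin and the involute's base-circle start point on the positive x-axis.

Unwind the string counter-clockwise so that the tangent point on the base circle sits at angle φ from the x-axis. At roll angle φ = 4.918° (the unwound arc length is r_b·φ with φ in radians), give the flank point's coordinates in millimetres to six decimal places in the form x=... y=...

pitch radius r_p = m·N/2 = 3.664·31/2 = 56.792000
base radius r_b = r_p·cos α = 56.792000·cos 20.874° = 53.064529
roll angle φ = 4.918° = 0.08583529 rad
x = r_b·(cos φ + φ·sin φ) = 53.064529·(0.99631841 + 0.08583529·0.08572993) = 53.259650
y = r_b·(sin φ − φ·cos φ) = 53.064529·(0.08572993 − 0.08583529·0.99631841) = 0.011178

x=53.259650 y=0.011178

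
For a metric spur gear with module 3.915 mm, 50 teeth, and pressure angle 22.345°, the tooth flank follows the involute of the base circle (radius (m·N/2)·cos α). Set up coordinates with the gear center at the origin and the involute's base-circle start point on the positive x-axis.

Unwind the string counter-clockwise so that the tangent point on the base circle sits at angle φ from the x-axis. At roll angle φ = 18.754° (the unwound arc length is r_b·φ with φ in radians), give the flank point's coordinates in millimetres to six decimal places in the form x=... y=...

pitch radius r_p = m·N/2 = 3.915·50/2 = 97.875000
base radius r_b = r_p·cos α = 97.875000·cos 22.345° = 90.525704
roll angle φ = 18.754° = 0.32731905 rad
x = r_b·(cos φ + φ·sin φ) = 90.525704·(0.94690769 + 0.32731905·0.32150557) = 95.245948
y = r_b·(sin φ − φ·cos φ) = 90.525704·(0.32150557 − 0.32731905·0.94690769) = 1.046898

x=95.245948 y=1.046898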